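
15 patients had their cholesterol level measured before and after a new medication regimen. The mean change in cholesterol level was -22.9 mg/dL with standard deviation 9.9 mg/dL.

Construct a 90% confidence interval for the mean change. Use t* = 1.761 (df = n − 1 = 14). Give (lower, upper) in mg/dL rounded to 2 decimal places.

This is a matched-pairs design, so SE = s_d/√n = 9.9/√15 = 2.5562.
Margin = 1.761 × 2.5562 = 4.5015; the interval is -22.9 ± 4.5015 = (-27.40, -18.40).

(-27.40, -18.40)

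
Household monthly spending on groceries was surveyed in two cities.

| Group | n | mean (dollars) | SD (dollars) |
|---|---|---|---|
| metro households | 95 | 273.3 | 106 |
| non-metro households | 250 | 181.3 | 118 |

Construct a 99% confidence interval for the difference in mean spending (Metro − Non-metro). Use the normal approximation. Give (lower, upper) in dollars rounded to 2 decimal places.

Standard errors of each mean: 106/√95 = 10.8754 and 118/√250 = 7.4630.
SE(x̄₁ − x̄₂) = √(10.8754² + 7.4630²) = 13.1898 for independent samples with unequal variances.
With z* = 2.576, the margin is 2.576 × 13.1898 = 33.9769.
x̄₁ − x̄₂ = 273.3 − 181.3 = 92.0000; the interval is 92.0000 ± 33.9769 = (58.02, 125.98).

(58.02, 125.98)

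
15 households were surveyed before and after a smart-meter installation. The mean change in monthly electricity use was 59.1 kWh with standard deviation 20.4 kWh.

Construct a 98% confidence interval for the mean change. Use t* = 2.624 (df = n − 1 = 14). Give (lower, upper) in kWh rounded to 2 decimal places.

(45.28, 72.92)

Paired design: SE = s_d/√n = 20.4/√15 = 5.2673.
t* = 2.624; margin of error = 2.624 × 5.2673 = 13.8214.
59.1 ± 13.8214 → (45.28, 72.92).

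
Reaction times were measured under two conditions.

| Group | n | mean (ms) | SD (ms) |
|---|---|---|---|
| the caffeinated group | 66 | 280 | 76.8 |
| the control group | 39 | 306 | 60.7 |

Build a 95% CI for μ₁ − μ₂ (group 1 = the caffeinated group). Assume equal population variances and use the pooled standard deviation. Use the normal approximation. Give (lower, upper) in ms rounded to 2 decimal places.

Pooled variance s_p² = [65·76.8² + 38·60.7²] / (66+39−2) = 5081.5167, so s_p = 71.2848.
SE_diff = s_p·√(1/n₁ + 1/n₂) = 71.2848·√(1/66 + 1/39) = 14.3975.
z* = 1.960; margin = 1.960 × 14.3975 = 28.2191.
Difference = 280 − 306 = -26.0000.
-26.0000 ± 28.2191 → (-54.22, 2.22).

(-54.22, 2.22)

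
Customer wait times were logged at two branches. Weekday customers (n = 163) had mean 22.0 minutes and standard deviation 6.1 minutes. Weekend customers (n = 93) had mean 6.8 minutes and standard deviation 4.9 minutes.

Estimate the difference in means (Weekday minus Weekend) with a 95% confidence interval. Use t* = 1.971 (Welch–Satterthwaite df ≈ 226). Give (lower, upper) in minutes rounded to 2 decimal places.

Per-group SEs: s₁/√n₁ = 6.1/√163 = 0.4778, s₂/√n₂ = 4.9/√93 = 0.5081.
Unpooled SE of the difference: √(0.22829284 + 0.25816561) = 0.6975.
Margin of error = t* · SE = 1.971 × 0.6975 = 1.3748.
x̄₁ − x̄₂ = 22.0 − 6.8 = 15.2000.
CI: 15.2000 ± 1.3748 = (13.83, 16.57).

(13.83, 16.57)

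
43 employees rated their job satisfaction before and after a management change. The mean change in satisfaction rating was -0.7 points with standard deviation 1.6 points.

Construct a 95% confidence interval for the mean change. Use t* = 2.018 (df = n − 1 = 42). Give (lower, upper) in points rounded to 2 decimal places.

(-1.19, -0.21)

Paired design: SE = s_d/√n = 1.6/√43 = 0.2440.
t* = 2.018; margin of error = 2.018 × 0.2440 = 0.4924.
-0.7 ± 0.4924 → (-1.19, -0.21).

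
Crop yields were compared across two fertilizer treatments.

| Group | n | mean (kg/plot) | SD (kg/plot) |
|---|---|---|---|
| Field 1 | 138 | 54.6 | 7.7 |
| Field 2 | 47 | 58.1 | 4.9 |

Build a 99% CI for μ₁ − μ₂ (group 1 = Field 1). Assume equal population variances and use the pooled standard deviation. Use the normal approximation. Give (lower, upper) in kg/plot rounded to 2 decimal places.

(-6.59, -0.41)

Pooled variance s_p² = [137·7.7² + 46·4.9²] / (138+47−2) = 50.4218, so s_p = 7.1008.
SE_diff = s_p·√(1/n₁ + 1/n₂) = 7.1008·√(1/138 + 1/47) = 1.1992.
z* = 2.576; margin = 2.576 × 1.1992 = 3.0891.
Difference = 54.6 − 58.1 = -3.5000.
-3.5000 ± 3.0891 → (-6.59, -0.41).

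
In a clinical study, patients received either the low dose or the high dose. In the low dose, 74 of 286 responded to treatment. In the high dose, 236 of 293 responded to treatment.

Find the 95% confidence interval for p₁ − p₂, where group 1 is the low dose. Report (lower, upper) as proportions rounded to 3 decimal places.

First, p̂₁ = 74/286 = 0.2587; p̂₂ = 236/293 = 0.8055.
The two standard errors are √(0.2587×0.7413/286) = 0.02589 and √(0.8055×0.1945/293) = 0.02312.
Because the samples are independent, SE_diff = √(0.02589² + 0.02312²) = 0.03471.
Using z* = 1.960 for 95%, ME = 1.960 × 0.03471 = 0.06803.
p̂₁ − p̂₂ = -0.5468; interval -0.5468 ± 0.06803 gives (-0.615, -0.479).

(-0.615, -0.479)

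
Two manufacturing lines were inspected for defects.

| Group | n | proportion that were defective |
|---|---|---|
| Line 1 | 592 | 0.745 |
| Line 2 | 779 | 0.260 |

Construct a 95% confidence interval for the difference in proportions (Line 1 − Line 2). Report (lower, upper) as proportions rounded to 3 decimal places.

SE₁ = √(p̂₁(1−p̂₁)/n₁) = √(0.7450·0.2550/592) = 0.01791; SE₂ = √(0.2600·0.7400/779) = 0.01572.
Independent samples: SE of the difference = √(SE₁² + SE₂²) = √(0.0003207681 + 0.0002471184) = 0.02383.
z* for 95% confidence is 1.960, so the margin of error is 1.960 × 0.02383 = 0.04671.
Point estimate p̂₁ − p̂₂ = 0.7450 − 0.2600 = 0.4850.
0.4850 ± 0.04671 → (0.438, 0.532).

(0.438, 0.532)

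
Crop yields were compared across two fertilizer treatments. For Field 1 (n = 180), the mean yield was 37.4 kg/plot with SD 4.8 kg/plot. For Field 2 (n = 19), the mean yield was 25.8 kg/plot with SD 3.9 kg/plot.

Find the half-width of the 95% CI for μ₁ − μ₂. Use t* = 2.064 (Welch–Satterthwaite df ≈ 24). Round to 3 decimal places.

Standard errors of each mean: 4.8/√180 = 0.3578 and 3.9/√19 = 0.8947.
SE(x̄₁ − x̄₂) = √(0.3578² + 0.8947²) = 0.9636 for independent samples with unequal variances.
With t* = 2.064, the margin is 2.064 × 0.9636 = 1.9889.

1.989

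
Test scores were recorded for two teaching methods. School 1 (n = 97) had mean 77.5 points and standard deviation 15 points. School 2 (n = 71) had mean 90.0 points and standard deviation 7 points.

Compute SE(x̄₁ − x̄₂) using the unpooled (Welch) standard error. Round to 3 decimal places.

Per-group SEs: s₁/√n₁ = 15/√97 = 1.5230, s₂/√n₂ = 7/√71 = 0.8307.
Unpooled SE of the difference: √(2.319529 + 0.69006249) = 1.7348.

1.735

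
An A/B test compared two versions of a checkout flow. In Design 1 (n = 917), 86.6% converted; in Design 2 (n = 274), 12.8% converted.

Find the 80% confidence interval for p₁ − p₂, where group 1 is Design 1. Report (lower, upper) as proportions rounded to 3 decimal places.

(0.708, 0.768)

SE₁ = √(p̂₁(1−p̂₁)/n₁) = √(0.8660·0.1340/917) = 0.01125; SE₂ = √(0.1280·0.8720/274) = 0.02018.
Independent samples: SE of the difference = √(SE₁² + SE₂²) = √(0.0001265625 + 0.0004072324) = 0.02310.
z* for 80% confidence is 1.282, so the margin of error is 1.282 × 0.02310 = 0.02961.
Point estimate p̂₁ − p̂₂ = 0.8660 − 0.1280 = 0.7380.
0.7380 ± 0.02961 → (0.708, 0.768).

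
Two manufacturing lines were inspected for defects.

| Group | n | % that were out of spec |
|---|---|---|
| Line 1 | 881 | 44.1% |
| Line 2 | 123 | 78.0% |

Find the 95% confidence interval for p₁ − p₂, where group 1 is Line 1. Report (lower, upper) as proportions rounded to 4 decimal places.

Each SE is √(p̂(1−p̂)/n): √(0.4410·0.5590/881) = 0.01673 and √(0.7800·0.2200/123) = 0.03735.
SE(p̂₁ − p̂₂) = √(SE₁² + SE₂²) = √(0.0002798929 + 0.0013950225) = 0.04093, since the two samples are independent.
At 95% confidence z* = 1.960; margin = 1.960 × 0.04093 = 0.08022.
The difference is 0.4410 − 0.7800 = -0.3390, so the interval is -0.3390 ± 0.08022 = (-0.4192, -0.2588).

(-0.4192, -0.2588)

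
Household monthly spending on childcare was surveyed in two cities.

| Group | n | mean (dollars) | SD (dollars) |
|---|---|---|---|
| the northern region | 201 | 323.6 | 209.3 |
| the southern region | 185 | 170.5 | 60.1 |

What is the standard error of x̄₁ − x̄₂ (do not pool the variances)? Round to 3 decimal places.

15.410

Standard errors of each mean: 209.3/√201 = 14.7629 and 60.1/√185 = 4.4186.
SE(x̄₁ − x̄₂) = √(14.7629² + 4.4186²) = 15.4100 for independent samples with unequal variances.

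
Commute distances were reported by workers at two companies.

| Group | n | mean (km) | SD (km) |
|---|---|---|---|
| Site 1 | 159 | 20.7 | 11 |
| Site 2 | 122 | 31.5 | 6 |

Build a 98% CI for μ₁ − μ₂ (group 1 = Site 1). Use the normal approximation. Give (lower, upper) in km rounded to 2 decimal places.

SE₁ = s₁/√n₁ = 11/√159 = 0.8724; SE₂ = 6/√122 = 0.5432.
Independent samples, unequal variances: SE_diff = √(SE₁² + SE₂²) = √(0.76108176 + 0.29506624) = 1.0277.
z* = 2.326, so margin of error = 2.326 × 1.0277 = 2.3904.
Difference in means = 20.7 − 31.5 = -10.8000.
-10.8000 ± 2.3904 → (-13.19, -8.41).

(-13.19, -8.41)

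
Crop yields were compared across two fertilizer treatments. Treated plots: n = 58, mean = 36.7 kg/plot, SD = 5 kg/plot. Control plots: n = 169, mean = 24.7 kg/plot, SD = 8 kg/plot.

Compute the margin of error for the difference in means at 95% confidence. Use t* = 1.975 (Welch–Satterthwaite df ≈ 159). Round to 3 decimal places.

SE₁ = s₁/√n₁ = 5/√58 = 0.6565; SE₂ = 8/√169 = 0.6154.
Independent samples, unequal variances: SE_diff = √(SE₁² + SE₂²) = √(0.43099225 + 0.37871716) = 0.8998.
t* = 1.975, so margin of error = 1.975 × 0.8998 = 1.7771.

1.777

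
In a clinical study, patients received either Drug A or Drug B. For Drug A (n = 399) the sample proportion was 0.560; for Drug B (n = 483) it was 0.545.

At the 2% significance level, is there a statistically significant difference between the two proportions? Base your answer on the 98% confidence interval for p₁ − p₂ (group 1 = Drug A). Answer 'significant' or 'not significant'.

Each SE is √(p̂(1−p̂)/n): √(0.5600·0.4400/399) = 0.02485 and √(0.5450·0.4550/483) = 0.02266.
SE(p̂₁ − p̂₂) = √(SE₁² + SE₂²) = √(0.0006175225 + 0.0005134756) = 0.03363, since the two samples are independent.
At 98% confidence z* = 2.326; margin = 2.326 × 0.03363 = 0.07822.
The difference is 0.5600 − 0.5450 = 0.0150, so the interval is 0.0150 ± 0.07822 = (-0.06322, 0.09322).
The interval (-0.06322, 0.09322) contains 0, so the difference is not significant.

not significant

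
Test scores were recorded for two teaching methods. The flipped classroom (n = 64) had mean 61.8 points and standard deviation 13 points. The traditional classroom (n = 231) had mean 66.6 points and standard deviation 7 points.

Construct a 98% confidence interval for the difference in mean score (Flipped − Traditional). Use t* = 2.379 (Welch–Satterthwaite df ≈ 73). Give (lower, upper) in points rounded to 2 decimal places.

(-8.82, -0.78)

Per-group SEs: s₁/√n₁ = 13/√64 = 1.6250, s₂/√n₂ = 7/√231 = 0.4606.
Unpooled SE of the difference: √(2.640625 + 0.21215236) = 1.6890.
Margin of error = t* · SE = 2.379 × 1.6890 = 4.0181.
x̄₁ − x̄₂ = 61.8 − 66.6 = -4.8000.
CI: -4.8000 ± 4.0181 = (-8.82, -0.78).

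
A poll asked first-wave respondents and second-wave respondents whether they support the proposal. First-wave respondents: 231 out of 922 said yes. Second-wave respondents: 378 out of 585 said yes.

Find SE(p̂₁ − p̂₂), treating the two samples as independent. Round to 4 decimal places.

Sample proportions: 231/922 = 0.2505, 378/585 = 0.6462.
Each SE is √(p̂(1−p̂)/n): √(0.2505·0.7495/922) = 0.01427 and √(0.6462·0.3538/585) = 0.01977.
SE(p̂₁ − p̂₂) = √(SE₁² + SE₂²) = √(0.0002036329 + 0.0003908529) = 0.02438, since the two samples are independent.

0.0244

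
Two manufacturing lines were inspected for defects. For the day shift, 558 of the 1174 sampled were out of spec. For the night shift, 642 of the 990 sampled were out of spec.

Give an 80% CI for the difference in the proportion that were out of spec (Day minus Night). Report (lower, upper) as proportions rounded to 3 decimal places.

First, p̂₁ = 558/1174 = 0.4753; p̂₂ = 642/990 = 0.6485.
The two standard errors are √(0.4753×0.5247/1174) = 0.01457 and √(0.6485×0.3515/990) = 0.01517.
Because the samples are independent, SE_diff = √(0.01457² + 0.01517²) = 0.02103.
Using z* = 1.282 for 80%, ME = 1.282 × 0.02103 = 0.02696.
p̂₁ − p̂₂ = -0.1732; interval -0.1732 ± 0.02696 gives (-0.200, -0.146).

(-0.200, -0.146)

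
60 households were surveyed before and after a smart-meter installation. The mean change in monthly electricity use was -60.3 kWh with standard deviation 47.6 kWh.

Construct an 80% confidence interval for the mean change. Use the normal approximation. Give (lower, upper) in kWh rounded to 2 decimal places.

This is a matched-pairs design, so SE = s_d/√n = 47.6/√60 = 6.1451.
Margin = 1.282 × 6.1451 = 7.8780; the interval is -60.3 ± 7.8780 = (-68.18, -52.42).

(-68.18, -52.42)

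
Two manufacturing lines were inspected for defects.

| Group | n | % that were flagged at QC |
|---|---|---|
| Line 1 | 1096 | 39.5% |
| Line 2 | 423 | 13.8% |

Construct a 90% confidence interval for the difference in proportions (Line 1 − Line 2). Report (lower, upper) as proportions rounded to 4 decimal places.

SE₁ = √(p̂₁(1−p̂₁)/n₁) = √(0.3950·0.6050/1096) = 0.01477; SE₂ = √(0.1380·0.8620/423) = 0.01677.
Independent samples: SE of the difference = √(SE₁² + SE₂²) = √(0.0002181529 + 0.0002812329) = 0.02235.
z* for 90% confidence is 1.645, so the margin of error is 1.645 × 0.02235 = 0.03677.
Point estimate p̂₁ − p̂₂ = 0.3950 − 0.1380 = 0.2570.
0.2570 ± 0.03677 → (0.2202, 0.2938).

(0.2202, 0.2938)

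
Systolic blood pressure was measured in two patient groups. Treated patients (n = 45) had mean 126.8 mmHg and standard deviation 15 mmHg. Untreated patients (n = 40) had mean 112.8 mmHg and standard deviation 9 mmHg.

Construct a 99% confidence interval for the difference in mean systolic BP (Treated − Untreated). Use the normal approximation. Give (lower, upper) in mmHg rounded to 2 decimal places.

(7.17, 20.83)

Per-group SEs: s₁/√n₁ = 15/√45 = 2.2361, s₂/√n₂ = 9/√40 = 1.4230.
Unpooled SE of the difference: √(5.00014321 + 2.024929) = 2.6505.
Margin of error = z* · SE = 2.576 × 2.6505 = 6.8277.
x̄₁ − x̄₂ = 126.8 − 112.8 = 14.0000.
CI: 14.0000 ± 6.8277 = (7.17, 20.83).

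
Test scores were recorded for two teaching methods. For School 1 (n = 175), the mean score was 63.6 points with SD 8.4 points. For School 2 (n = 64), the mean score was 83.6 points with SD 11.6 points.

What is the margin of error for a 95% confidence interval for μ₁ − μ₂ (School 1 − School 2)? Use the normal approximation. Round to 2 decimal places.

3.10

Standard errors of each mean: 8.4/√175 = 0.6350 and 11.6/√64 = 1.4500.
SE(x̄₁ − x̄₂) = √(0.6350² + 1.4500²) = 1.5829 for independent samples with unequal variances.
With z* = 1.960, the margin is 1.960 × 1.5829 = 3.1025.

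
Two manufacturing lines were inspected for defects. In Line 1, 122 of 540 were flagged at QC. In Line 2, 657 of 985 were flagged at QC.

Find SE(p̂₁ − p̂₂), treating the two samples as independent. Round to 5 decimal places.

p̂₁ = 122/540 = 0.2259 and p̂₂ = 657/985 = 0.6670.
SE₁ = √(p̂₁(1−p̂₁)/n₁) = √(0.2259·0.7741/540) = 0.01800; SE₂ = √(0.6670·0.3330/985) = 0.01502.
Independent samples: SE of the difference = √(SE₁² + SE₂²) = √(0.000324 + 0.0002256004) = 0.02344.

0.02344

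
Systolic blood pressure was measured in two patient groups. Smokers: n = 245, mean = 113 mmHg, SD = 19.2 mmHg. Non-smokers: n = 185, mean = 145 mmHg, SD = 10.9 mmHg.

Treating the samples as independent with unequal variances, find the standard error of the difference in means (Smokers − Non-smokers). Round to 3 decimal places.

1.465

SE₁ = s₁/√n₁ = 19.2/√245 = 1.2266; SE₂ = 10.9/√185 = 0.8014.
Independent samples, unequal variances: SE_diff = √(SE₁² + SE₂²) = √(1.50454756 + 0.64224196) = 1.4652.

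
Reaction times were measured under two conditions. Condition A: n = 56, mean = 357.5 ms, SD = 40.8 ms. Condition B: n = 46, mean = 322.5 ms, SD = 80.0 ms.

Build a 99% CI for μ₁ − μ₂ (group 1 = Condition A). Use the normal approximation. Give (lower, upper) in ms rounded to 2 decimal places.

Standard errors of each mean: 40.8/√56 = 5.4521 and 80.0/√46 = 11.7954.
SE(x̄₁ − x̄₂) = √(5.4521² + 11.7954²) = 12.9945 for independent samples with unequal variances.
With z* = 2.576, the margin is 2.576 × 12.9945 = 33.4738.
x̄₁ − x̄₂ = 357.5 − 322.5 = 35.0000; the interval is 35.0000 ± 33.4738 = (1.53, 68.47).

(1.53, 68.47)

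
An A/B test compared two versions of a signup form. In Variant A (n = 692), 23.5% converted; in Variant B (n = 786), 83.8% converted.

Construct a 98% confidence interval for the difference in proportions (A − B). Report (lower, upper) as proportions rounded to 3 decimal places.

(-0.651, -0.555)

SE₁ = √(p̂₁(1−p̂₁)/n₁) = √(0.2350·0.7650/692) = 0.01612; SE₂ = √(0.8380·0.1620/786) = 0.01314.
Independent samples: SE of the difference = √(SE₁² + SE₂²) = √(0.0002598544 + 0.0001726596) = 0.02080.
z* for 98% confidence is 2.326, so the margin of error is 2.326 × 0.02080 = 0.04838.
Point estimate p̂₁ − p̂₂ = 0.2350 − 0.8380 = -0.6030.
-0.6030 ± 0.04838 → (-0.651, -0.555).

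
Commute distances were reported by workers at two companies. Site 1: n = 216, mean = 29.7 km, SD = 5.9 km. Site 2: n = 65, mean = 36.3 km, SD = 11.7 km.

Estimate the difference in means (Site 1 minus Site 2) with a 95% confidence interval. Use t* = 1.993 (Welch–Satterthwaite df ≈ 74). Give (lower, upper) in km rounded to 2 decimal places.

Per-group SEs: s₁/√n₁ = 5.9/√216 = 0.4014, s₂/√n₂ = 11.7/√65 = 1.4512.
Unpooled SE of the difference: √(0.16112196 + 2.10598144) = 1.5057.
Margin of error = t* · SE = 1.993 × 1.5057 = 3.0009.
x̄₁ − x̄₂ = 29.7 − 36.3 = -6.6000.
CI: -6.6000 ± 3.0009 = (-9.60, -3.60).

(-9.60, -3.60)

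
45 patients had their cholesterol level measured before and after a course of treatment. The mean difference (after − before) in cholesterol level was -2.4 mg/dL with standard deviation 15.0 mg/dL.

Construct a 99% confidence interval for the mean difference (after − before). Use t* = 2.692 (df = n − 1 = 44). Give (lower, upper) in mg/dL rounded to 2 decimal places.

This is a matched-pairs design, so SE = s_d/√n = 15.0/√45 = 2.2361.
Margin = 2.692 × 2.2361 = 6.0196; the interval is -2.4 ± 6.0196 = (-8.42, 3.62).

(-8.42, 3.62)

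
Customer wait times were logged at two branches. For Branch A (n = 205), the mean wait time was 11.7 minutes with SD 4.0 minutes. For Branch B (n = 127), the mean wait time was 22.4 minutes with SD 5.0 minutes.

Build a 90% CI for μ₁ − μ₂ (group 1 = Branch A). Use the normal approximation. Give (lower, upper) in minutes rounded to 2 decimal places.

Standard errors of each mean: 4.0/√205 = 0.2794 and 5.0/√127 = 0.4437.
SE(x̄₁ − x̄₂) = √(0.2794² + 0.4437²) = 0.5243 for independent samples with unequal variances.
With z* = 1.645, the margin is 1.645 × 0.5243 = 0.8625.
x̄₁ − x̄₂ = 11.7 − 22.4 = -10.7000; the interval is -10.7000 ± 0.8625 = (-11.56, -9.84).

(-11.56, -9.84)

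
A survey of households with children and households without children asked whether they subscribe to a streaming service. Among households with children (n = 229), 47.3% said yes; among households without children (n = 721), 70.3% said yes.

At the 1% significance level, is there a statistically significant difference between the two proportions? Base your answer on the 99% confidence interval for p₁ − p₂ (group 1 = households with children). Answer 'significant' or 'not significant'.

significant

SE₁ = √(p̂₁(1−p̂₁)/n₁) = √(0.4730·0.5270/229) = 0.03299; SE₂ = √(0.7030·0.2970/721) = 0.01702.
Independent samples: SE of the difference = √(SE₁² + SE₂²) = √(0.0010883401 + 0.0002896804) = 0.03712.
z* for 99% confidence is 2.576, so the margin of error is 2.576 × 0.03712 = 0.09562.
Point estimate p̂₁ − p̂₂ = 0.4730 − 0.7030 = -0.2300.
-0.2300 ± 0.09562 → (-0.32562, -0.13438).
The interval (-0.32562, -0.13438) does not contain 0, so the difference is significant.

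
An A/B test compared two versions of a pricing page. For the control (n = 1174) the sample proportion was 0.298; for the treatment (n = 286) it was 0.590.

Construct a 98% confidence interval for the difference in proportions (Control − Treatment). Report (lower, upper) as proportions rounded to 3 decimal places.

The two standard errors are √(0.2980×0.7020/1174) = 0.01335 and √(0.5900×0.4100/286) = 0.02908.
Because the samples are independent, SE_diff = √(0.01335² + 0.02908²) = 0.03200.
Using z* = 2.326 for 98%, ME = 2.326 × 0.03200 = 0.07443.
p̂₁ − p̂₂ = -0.2920; interval -0.2920 ± 0.07443 gives (-0.366, -0.218).

(-0.366, -0.218)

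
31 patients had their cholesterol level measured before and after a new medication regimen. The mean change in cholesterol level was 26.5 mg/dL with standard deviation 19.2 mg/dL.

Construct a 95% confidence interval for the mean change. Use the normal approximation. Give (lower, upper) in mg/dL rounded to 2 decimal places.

(19.74, 33.26)

This is a matched-pairs design, so SE = s_d/√n = 19.2/√31 = 3.4484.
Margin = 1.960 × 3.4484 = 6.7589; the interval is 26.5 ± 6.7589 = (19.74, 33.26).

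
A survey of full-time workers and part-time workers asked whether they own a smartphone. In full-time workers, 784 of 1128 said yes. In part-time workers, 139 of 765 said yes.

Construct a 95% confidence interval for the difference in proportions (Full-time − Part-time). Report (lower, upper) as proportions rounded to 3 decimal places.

(0.475, 0.552)

First, p̂₁ = 784/1128 = 0.6950; p̂₂ = 139/765 = 0.1817.
The two standard errors are √(0.6950×0.3050/1128) = 0.01371 and √(0.1817×0.8183/765) = 0.01394.
Because the samples are independent, SE_diff = √(0.01371² + 0.01394²) = 0.01955.
Using z* = 1.960 for 95%, ME = 1.960 × 0.01955 = 0.03832.
p̂₁ − p̂₂ = 0.5133; interval 0.5133 ± 0.03832 gives (0.475, 0.552).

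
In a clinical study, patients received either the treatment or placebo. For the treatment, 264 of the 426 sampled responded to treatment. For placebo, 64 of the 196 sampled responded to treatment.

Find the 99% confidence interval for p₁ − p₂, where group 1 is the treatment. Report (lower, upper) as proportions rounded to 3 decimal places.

(0.188, 0.399)

Sample proportions: 264/426 = 0.6197, 64/196 = 0.3265.
Each SE is √(p̂(1−p̂)/n): √(0.6197·0.3803/426) = 0.02352 and √(0.3265·0.6735/196) = 0.03350.
SE(p̂₁ − p̂₂) = √(SE₁² + SE₂²) = √(0.0005531904 + 0.00112225) = 0.04093, since the two samples are independent.
At 99% confidence z* = 2.576; margin = 2.576 × 0.04093 = 0.10544.
The difference is 0.6197 − 0.3265 = 0.2932, so the interval is 0.2932 ± 0.10544 = (0.188, 0.399).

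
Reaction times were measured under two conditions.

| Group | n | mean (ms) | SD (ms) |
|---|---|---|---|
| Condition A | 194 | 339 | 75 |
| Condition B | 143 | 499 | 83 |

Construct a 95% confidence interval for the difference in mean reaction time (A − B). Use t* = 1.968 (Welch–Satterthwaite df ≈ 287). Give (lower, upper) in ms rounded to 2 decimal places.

Standard errors of each mean: 75/√194 = 5.3847 and 83/√143 = 6.9408.
SE(x̄₁ − x̄₂) = √(5.3847² + 6.9408²) = 8.7846 for independent samples with unequal variances.
With t* = 1.968, the margin is 1.968 × 8.7846 = 17.2881.
x̄₁ − x̄₂ = 339 − 499 = -160.0000; the interval is -160.0000 ± 17.2881 = (-177.29, -142.71).

(-177.29, -142.71)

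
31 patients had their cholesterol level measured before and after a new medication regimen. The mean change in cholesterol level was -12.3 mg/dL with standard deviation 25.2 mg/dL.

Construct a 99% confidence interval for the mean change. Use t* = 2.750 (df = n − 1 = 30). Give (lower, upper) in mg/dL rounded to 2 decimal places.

This is a matched-pairs design, so SE = s_d/√n = 25.2/√31 = 4.5261.
Margin = 2.750 × 4.5261 = 12.4468; the interval is -12.3 ± 12.4468 = (-24.75, 0.15).

(-24.75, 0.15)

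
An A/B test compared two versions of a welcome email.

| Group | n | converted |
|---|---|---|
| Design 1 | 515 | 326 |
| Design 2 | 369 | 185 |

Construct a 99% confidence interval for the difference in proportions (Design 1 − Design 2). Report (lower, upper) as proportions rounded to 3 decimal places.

(0.045, 0.218)

Sample proportions: 326/515 = 0.6330, 185/369 = 0.5014.
Each SE is √(p̂(1−p̂)/n): √(0.6330·0.3670/515) = 0.02124 and √(0.5014·0.4986/369) = 0.02603.
SE(p̂₁ − p̂₂) = √(SE₁² + SE₂²) = √(0.0004511376 + 0.0006775609) = 0.03360, since the two samples are independent.
At 99% confidence z* = 2.576; margin = 2.576 × 0.03360 = 0.08655.
The difference is 0.6330 − 0.5014 = 0.1316, so the interval is 0.1316 ± 0.08655 = (0.045, 0.218).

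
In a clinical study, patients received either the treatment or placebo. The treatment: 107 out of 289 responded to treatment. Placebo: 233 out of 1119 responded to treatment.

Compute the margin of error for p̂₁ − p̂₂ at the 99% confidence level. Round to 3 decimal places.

0.080

First, p̂₁ = 107/289 = 0.3702; p̂₂ = 233/1119 = 0.2082.
The two standard errors are √(0.3702×0.6298/289) = 0.02840 and √(0.2082×0.7918/1119) = 0.01214.
Because the samples are independent, SE_diff = √(0.02840² + 0.01214²) = 0.03089.
Using z* = 2.576 for 99%, ME = 2.576 × 0.03089 = 0.07957.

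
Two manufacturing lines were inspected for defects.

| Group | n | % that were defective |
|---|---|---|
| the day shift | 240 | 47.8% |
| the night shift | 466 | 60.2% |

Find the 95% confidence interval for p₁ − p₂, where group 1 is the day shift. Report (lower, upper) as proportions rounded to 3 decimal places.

(-0.201, -0.047)

The two standard errors are √(0.4780×0.5220/240) = 0.03224 and √(0.6020×0.3980/466) = 0.02267.
Because the samples are independent, SE_diff = √(0.03224² + 0.02267²) = 0.03941.
Using z* = 1.960 for 95%, ME = 1.960 × 0.03941 = 0.07724.
p̂₁ − p̂₂ = -0.1240; interval -0.1240 ± 0.07724 gives (-0.201, -0.047).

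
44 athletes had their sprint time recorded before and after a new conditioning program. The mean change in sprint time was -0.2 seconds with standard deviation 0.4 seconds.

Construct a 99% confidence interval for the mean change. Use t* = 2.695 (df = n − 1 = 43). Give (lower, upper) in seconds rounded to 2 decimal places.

Paired design: SE = s_d/√n = 0.4/√44 = 0.0603.
t* = 2.695; margin of error = 2.695 × 0.0603 = 0.1625.
-0.2 ± 0.1625 → (-0.36, -0.04).

(-0.36, -0.04)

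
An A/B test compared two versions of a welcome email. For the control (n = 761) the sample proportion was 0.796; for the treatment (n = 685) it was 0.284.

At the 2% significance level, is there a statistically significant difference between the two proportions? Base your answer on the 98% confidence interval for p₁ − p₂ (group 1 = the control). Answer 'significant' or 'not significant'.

significant

The two standard errors are √(0.7960×0.2040/761) = 0.01461 and √(0.2840×0.7160/685) = 0.01723.
Because the samples are independent, SE_diff = √(0.01461² + 0.01723²) = 0.02259.
Using z* = 2.326 for 98%, ME = 2.326 × 0.02259 = 0.05254.
p̂₁ − p̂₂ = 0.5120; interval 0.5120 ± 0.05254 gives (0.45946, 0.56454).
The interval (0.45946, 0.56454) does not contain 0, so the difference is significant.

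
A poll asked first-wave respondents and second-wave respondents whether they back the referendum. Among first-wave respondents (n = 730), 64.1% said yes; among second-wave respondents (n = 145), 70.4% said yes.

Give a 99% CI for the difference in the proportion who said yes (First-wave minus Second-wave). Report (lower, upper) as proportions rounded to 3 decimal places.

(-0.171, 0.045)

The two standard errors are √(0.6410×0.3590/730) = 0.01775 and √(0.7040×0.2960/145) = 0.03791.
Because the samples are independent, SE_diff = √(0.01775² + 0.03791²) = 0.04186.
Using z* = 2.576 for 99%, ME = 2.576 × 0.04186 = 0.10783.
p̂₁ − p̂₂ = -0.0630; interval -0.0630 ± 0.10783 gives (-0.171, 0.045).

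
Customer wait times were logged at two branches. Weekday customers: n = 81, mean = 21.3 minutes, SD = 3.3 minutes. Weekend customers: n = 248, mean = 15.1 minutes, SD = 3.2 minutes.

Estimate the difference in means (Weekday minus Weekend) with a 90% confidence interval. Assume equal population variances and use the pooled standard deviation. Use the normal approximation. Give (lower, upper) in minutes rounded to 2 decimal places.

(5.52, 6.88)

Pooled variance s_p² = [80·3.3² + 247·3.2²] / (81+248−2) = 10.3990, so s_p = 3.2247.
SE_diff = s_p·√(1/n₁ + 1/n₂) = 3.2247·√(1/81 + 1/248) = 0.4127.
z* = 1.645; margin = 1.645 × 0.4127 = 0.6789.
Difference = 21.3 − 15.1 = 6.2000.
6.2000 ± 0.6789 → (5.52, 6.88).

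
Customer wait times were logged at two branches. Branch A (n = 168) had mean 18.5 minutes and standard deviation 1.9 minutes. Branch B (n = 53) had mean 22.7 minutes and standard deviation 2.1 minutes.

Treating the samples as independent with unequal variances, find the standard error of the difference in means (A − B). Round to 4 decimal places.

0.3236

SE₁ = s₁/√n₁ = 1.9/√168 = 0.1466; SE₂ = 2.1/√53 = 0.2885.
Independent samples, unequal variances: SE_diff = √(SE₁² + SE₂²) = √(0.02149156 + 0.08323225) = 0.3236.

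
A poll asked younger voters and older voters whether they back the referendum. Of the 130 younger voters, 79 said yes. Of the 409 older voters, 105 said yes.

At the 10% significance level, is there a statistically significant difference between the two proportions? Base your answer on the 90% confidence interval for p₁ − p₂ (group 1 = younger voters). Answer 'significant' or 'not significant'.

First, p̂₁ = 79/130 = 0.6077; p̂₂ = 105/409 = 0.2567.
The two standard errors are √(0.6077×0.3923/130) = 0.04282 and √(0.2567×0.7433/409) = 0.02160.
Because the samples are independent, SE_diff = √(0.04282² + 0.02160²) = 0.04796.
Using z* = 1.645 for 90%, ME = 1.645 × 0.04796 = 0.07889.
p̂₁ − p̂₂ = 0.3510; interval 0.3510 ± 0.07889 gives (0.27211, 0.42989).
The interval (0.27211, 0.42989) does not contain 0, so the difference is significant.

significant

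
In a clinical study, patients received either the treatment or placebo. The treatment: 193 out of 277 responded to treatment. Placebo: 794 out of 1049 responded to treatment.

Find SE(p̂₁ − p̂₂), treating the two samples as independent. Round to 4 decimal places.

Sample proportions: 193/277 = 0.6968, 794/1049 = 0.7569.
Each SE is √(p̂(1−p̂)/n): √(0.6968·0.3032/277) = 0.02762 and √(0.7569·0.2431/1049) = 0.01324.
SE(p̂₁ − p̂₂) = √(SE₁² + SE₂²) = √(0.0007628644 + 0.0001752976) = 0.03063, since the two samples are independent.

0.0306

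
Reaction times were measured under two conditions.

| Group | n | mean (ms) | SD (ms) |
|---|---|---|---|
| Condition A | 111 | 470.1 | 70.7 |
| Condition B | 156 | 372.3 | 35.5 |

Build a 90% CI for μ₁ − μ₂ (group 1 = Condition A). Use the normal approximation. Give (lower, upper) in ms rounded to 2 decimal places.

Standard errors of each mean: 70.7/√111 = 6.7105 and 35.5/√156 = 2.8423.
SE(x̄₁ − x̄₂) = √(6.7105² + 2.8423²) = 7.2876 for independent samples with unequal variances.
With z* = 1.645, the margin is 1.645 × 7.2876 = 11.9881.
x̄₁ − x̄₂ = 470.1 − 372.3 = 97.8000; the interval is 97.8000 ± 11.9881 = (85.81, 109.79).

(85.81, 109.79)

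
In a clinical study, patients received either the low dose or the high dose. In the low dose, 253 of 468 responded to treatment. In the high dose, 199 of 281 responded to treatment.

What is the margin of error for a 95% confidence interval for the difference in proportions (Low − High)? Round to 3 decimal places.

p̂₁ = 253/468 = 0.5406 and p̂₂ = 199/281 = 0.7082.
SE₁ = √(p̂₁(1−p̂₁)/n₁) = √(0.5406·0.4594/468) = 0.02304; SE₂ = √(0.7082·0.2918/281) = 0.02712.
Independent samples: SE of the difference = √(SE₁² + SE₂²) = √(0.0005308416 + 0.0007354944) = 0.03559.
z* for 95% confidence is 1.960, so the margin of error is 1.960 × 0.03559 = 0.06976.

0.070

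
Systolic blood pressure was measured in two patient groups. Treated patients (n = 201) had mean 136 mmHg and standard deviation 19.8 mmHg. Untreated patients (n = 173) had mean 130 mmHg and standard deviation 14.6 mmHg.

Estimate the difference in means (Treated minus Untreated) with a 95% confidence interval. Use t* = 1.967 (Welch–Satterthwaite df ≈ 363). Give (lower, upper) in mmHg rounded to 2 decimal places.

(2.49, 9.51)

Per-group SEs: s₁/√n₁ = 19.8/√201 = 1.3966, s₂/√n₂ = 14.6/√173 = 1.1100.
Unpooled SE of the difference: √(1.95049156 + 1.2321) = 1.7840.
Margin of error = t* · SE = 1.967 × 1.7840 = 3.5091.
x̄₁ − x̄₂ = 136 − 130 = 6.0000.
CI: 6.0000 ± 3.5091 = (2.49, 9.51).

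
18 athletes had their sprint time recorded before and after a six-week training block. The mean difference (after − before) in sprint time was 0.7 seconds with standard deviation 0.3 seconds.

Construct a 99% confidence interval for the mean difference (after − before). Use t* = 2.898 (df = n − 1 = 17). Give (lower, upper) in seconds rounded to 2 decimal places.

This is a matched-pairs design, so SE = s_d/√n = 0.3/√18 = 0.0707.
Margin = 2.898 × 0.0707 = 0.2049; the interval is 0.7 ± 0.2049 = (0.50, 0.90).

(0.50, 0.90)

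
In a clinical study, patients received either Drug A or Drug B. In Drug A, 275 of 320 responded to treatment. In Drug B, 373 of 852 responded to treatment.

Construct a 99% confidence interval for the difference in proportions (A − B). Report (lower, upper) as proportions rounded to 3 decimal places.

(0.355, 0.488)

p̂₁ = 275/320 = 0.8594 and p̂₂ = 373/852 = 0.4378.
SE₁ = √(p̂₁(1−p̂₁)/n₁) = √(0.8594·0.1406/320) = 0.01943; SE₂ = √(0.4378·0.5622/852) = 0.01700.
Independent samples: SE of the difference = √(SE₁² + SE₂²) = √(0.0003775249 + 0.000289) = 0.02582.
z* for 99% confidence is 2.576, so the margin of error is 2.576 × 0.02582 = 0.06651.
Point estimate p̂₁ − p̂₂ = 0.8594 − 0.4378 = 0.4216.
0.4216 ± 0.06651 → (0.355, 0.488).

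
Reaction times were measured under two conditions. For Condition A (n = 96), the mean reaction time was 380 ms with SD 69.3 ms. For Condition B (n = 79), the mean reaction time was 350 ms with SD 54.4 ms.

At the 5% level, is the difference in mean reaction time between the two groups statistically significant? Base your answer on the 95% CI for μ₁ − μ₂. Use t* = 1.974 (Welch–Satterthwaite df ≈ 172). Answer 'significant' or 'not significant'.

significant

Per-group SEs: s₁/√n₁ = 69.3/√96 = 7.0729, s₂/√n₂ = 54.4/√79 = 6.1205.
Unpooled SE of the difference: √(50.02591441 + 37.46052025) = 9.3534.
Margin of error = t* · SE = 1.974 × 9.3534 = 18.4636.
x̄₁ − x̄₂ = 380 − 350 = 30.0000.
CI: 30.0000 ± 18.4636 = (11.5364, 48.4636).
The interval (11.5364, 48.4636) does not contain 0, so the difference is significant.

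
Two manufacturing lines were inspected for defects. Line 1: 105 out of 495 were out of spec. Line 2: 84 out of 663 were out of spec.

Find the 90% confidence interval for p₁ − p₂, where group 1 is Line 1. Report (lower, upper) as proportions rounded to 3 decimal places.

(0.048, 0.122)

p̂₁ = 105/495 = 0.2121 and p̂₂ = 84/663 = 0.1267.
SE₁ = √(p̂₁(1−p̂₁)/n₁) = √(0.2121·0.7879/495) = 0.01837; SE₂ = √(0.1267·0.8733/663) = 0.01292.
Independent samples: SE of the difference = √(SE₁² + SE₂²) = √(0.0003374569 + 0.0001669264) = 0.02246.
z* for 90% confidence is 1.645, so the margin of error is 1.645 × 0.02246 = 0.03695.
Point estimate p̂₁ − p̂₂ = 0.2121 − 0.1267 = 0.0854.
0.0854 ± 0.03695 → (0.048, 0.122).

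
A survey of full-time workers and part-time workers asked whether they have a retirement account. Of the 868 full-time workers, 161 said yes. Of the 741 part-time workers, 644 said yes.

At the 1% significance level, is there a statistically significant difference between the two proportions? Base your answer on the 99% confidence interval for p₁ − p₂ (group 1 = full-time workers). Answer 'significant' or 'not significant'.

significant

First, p̂₁ = 161/868 = 0.1855; p̂₂ = 644/741 = 0.8691.
The two standard errors are √(0.1855×0.8145/868) = 0.01319 and √(0.8691×0.1309/741) = 0.01239.
Because the samples are independent, SE_diff = √(0.01319² + 0.01239²) = 0.01810.
Using z* = 2.576 for 99%, ME = 2.576 × 0.01810 = 0.04663.
p̂₁ − p̂₂ = -0.6836; interval -0.6836 ± 0.04663 gives (-0.73023, -0.63697).
The interval (-0.73023, -0.63697) does not contain 0, so the difference is significant.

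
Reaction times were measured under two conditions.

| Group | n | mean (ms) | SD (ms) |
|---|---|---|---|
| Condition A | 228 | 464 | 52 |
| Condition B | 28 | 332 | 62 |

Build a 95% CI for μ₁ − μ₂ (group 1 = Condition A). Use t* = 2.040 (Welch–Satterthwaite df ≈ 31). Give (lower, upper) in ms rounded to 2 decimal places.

(107.09, 156.91)

SE₁ = s₁/√n₁ = 52/√228 = 3.4438; SE₂ = 62/√28 = 11.7169.
Independent samples, unequal variances: SE_diff = √(SE₁² + SE₂²) = √(11.85975844 + 137.28574561) = 12.2125.
t* = 2.040, so margin of error = 2.040 × 12.2125 = 24.9135.
Difference in means = 464 − 332 = 132.0000.
132.0000 ± 24.9135 → (107.09, 156.91).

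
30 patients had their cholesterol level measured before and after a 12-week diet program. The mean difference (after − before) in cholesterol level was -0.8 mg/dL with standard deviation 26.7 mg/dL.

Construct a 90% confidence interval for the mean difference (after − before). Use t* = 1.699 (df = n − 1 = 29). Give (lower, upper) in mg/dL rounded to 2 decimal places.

This is a matched-pairs design, so SE = s_d/√n = 26.7/√30 = 4.8747.
Margin = 1.699 × 4.8747 = 8.2821; the interval is -0.8 ± 8.2821 = (-9.08, 7.48).

(-9.08, 7.48)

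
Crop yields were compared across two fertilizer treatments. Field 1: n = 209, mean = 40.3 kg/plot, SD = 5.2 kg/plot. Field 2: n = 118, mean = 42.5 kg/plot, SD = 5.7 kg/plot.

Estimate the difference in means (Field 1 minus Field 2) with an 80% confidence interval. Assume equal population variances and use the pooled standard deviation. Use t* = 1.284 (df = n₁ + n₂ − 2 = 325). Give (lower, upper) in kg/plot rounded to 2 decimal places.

Pooled variance s_p² = [208·5.2² + 117·5.7²] / (209+118−2) = 29.0020, so s_p = 5.3854.
SE_diff = s_p·√(1/n₁ + 1/n₂) = 5.3854·√(1/209 + 1/118) = 0.6201.
t* = 1.284; margin = 1.284 × 0.6201 = 0.7962.
Difference = 40.3 − 42.5 = -2.2000.
-2.2000 ± 0.7962 → (-3.00, -1.40).

(-3.00, -1.40)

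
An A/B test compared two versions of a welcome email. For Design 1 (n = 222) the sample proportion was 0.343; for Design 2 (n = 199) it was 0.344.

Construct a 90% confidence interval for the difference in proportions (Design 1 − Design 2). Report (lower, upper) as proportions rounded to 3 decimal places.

Each SE is √(p̂(1−p̂)/n): √(0.3430·0.6570/222) = 0.03186 and √(0.3440·0.6560/199) = 0.03367.
SE(p̂₁ − p̂₂) = √(SE₁² + SE₂²) = √(0.0010150596 + 0.0011336689) = 0.04635, since the two samples are independent.
At 90% confidence z* = 1.645; margin = 1.645 × 0.04635 = 0.07625.
The difference is 0.3430 − 0.3440 = -0.0010, so the interval is -0.0010 ± 0.07625 = (-0.077, 0.075).

(-0.077, 0.075)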